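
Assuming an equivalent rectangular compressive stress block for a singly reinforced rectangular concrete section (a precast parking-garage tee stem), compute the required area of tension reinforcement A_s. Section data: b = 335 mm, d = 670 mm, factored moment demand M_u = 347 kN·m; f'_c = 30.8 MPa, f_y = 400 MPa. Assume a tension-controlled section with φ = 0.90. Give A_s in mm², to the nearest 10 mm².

A_s ≈ 1520 mm²

M_n = M_u/φ = 347/0.90 = 385.556 kN·m.
With M_n = 0.85 f'_c a b (d − a/2), solve the quadratic for a:
a = d − √(d² − 2M_n/(0.85 f'_c b)) = 670 − √(670² − 2 × 385.556×10⁶/(0.85 × 30.8 × 335)) = 69.19 mm.
A_s = 0.85 f'_c a b / f_y = 0.85 × 30.8 × 69.19 × 335 / 400 = 1517.0 mm².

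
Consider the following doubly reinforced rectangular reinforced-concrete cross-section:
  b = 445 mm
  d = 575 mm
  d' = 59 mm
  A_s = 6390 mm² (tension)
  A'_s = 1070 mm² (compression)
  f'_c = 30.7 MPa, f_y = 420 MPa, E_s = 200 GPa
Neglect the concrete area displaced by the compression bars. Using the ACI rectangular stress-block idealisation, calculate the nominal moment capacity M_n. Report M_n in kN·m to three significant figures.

Assume both tension and compression steel yield.
Net tension couple steel: A_s − A'_s = 5320 mm².
a = (A_s − A'_s) f_y / (0.85 f'_c b) = 2234400/(0.85 × 30.7 × 445) = 192.42 mm.
c = a/β₁ = 192.42/0.831 = 231.55 mm; ε'_s = 0.003(c − d')/c = 0.0022 ≥ f_y/E_s = 0.0021, so compression steel does yield.
M_n = (A_s − A'_s) f_y (d − a/2) + A'_s f_y (d − d') = [2234400 × (575 − 96.21) + 449400 × (575 − 59)] × 10⁻⁶ = 1069.81 + 231.89 = 1301.70 kN·m.

M_n ≈ 1300 kN·m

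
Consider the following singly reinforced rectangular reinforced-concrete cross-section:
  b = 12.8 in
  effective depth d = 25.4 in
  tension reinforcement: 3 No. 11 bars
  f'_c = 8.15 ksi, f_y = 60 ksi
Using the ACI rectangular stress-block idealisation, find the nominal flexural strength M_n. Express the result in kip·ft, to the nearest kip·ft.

A_s = 3 × 1.56 = 4.68 in².
T = A_s f_y = 4.68 × 60 = 280.8 kips.
a = T/(0.85 f'_c b) = 280.8/(0.85 × 8.15 × 12.8) = 3.167 in.
M_n = T(d − a/2) = 280.8 × (25.4 − 1.5835) = 6687.7 kip·in = 6687.7/12 = 557.31 kip·ft.

M_n ≈ 557 kip·ft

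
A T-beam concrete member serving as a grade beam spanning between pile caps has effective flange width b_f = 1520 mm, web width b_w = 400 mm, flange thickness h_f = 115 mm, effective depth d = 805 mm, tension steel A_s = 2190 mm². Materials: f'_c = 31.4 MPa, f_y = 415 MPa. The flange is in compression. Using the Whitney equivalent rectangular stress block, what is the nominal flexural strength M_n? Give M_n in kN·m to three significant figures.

M_n ≈ 721 kN·m

Tension: T = A_s f_y = 2190 × 415 = 908850 N.
Try a within the flange: a = T/(0.85 f'_c b_f) = 908850/(0.85 × 31.4 × 1520) = 22.40 mm.
Since a = 22.40 ≤ h_f = 115 mm, the stress block lies entirely in the flange; analyse as a rectangular beam of width b_f.
M_n = T(d − a/2) = 908850 × (805 − 11.2) = 721.45 × 10⁶ N·mm.
M_n = 721.45 kN·m.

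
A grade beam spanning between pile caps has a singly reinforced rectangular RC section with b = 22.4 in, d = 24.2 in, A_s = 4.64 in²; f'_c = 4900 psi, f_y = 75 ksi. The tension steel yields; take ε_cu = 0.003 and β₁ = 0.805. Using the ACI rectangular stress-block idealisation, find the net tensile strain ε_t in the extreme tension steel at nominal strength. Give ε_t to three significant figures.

ε_t ≈ 0.0127

a = A_s f_y/(0.85 f'_c b) = 3.730 in.
β₁ = 0.805, so c = a/β₁ = 3.730/0.805 = 4.634 in.
From the linear strain diagram with ε_cu = 0.003: ε_t = 0.003 (d − c)/c = 0.003 × (24.2 − 4.634)/4.634 = 0.0127.
Since ε_t ≥ 0.005, the section is tension-controlled.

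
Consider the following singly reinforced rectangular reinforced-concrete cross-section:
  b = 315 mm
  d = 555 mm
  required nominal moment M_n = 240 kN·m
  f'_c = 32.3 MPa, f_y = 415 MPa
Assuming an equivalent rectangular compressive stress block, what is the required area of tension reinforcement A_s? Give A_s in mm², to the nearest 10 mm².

With M_n = 0.85 f'_c a b (d − a/2), solve the quadratic for a:
a = d − √(d² − 2M_n/(0.85 f'_c b)) = 555 − √(555² − 2 × 240×10⁶/(0.85 × 32.3 × 315)) = 52.48 mm.
A_s = 0.85 f'_c a b / f_y = 0.85 × 32.3 × 52.48 × 315 / 415 = 1093.6 mm².

A_s ≈ 1090 mm²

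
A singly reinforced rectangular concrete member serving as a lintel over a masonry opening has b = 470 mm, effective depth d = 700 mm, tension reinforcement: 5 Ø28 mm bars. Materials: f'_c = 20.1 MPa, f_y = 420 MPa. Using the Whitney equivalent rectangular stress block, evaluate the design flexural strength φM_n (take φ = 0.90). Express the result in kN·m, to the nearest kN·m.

A_s = 5 × 616 = 3080 mm².
T = A_s f_y = 3080 × 420 = 1293600 N = 1293.6 kN.
From C = T: a = T/(0.85 f'_c b) = 1293600/(0.85 × 20.1 × 470) = 161.10 mm.
M_n = T(d − a/2) = 1293.6 kN × (700 − 80.55) mm = 801.32 kN·m.
φM_n = 0.90 × 801.32 = 721.19 kN·m.

φM_n ≈ 721 kN·m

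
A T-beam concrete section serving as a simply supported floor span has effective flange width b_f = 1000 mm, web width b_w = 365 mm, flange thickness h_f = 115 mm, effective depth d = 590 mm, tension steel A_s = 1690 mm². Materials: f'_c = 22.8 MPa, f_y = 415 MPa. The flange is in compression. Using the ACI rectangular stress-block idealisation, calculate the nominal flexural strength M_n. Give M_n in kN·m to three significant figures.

M_n ≈ 401 kN·m

Tension: T = A_s f_y = 1690 × 415 = 701350 N.
Try a within the flange: a = T/(0.85 f'_c b_f) = 701350/(0.85 × 22.8 × 1000) = 36.19 mm.
Since a = 36.19 ≤ h_f = 115 mm, the stress block lies entirely in the flange; analyse as a rectangular beam of width b_f.
M_n = T(d − a/2) = 701350 × (590 − 18.095) = 401.11 × 10⁶ N·mm.
M_n = 401.11 kN·m.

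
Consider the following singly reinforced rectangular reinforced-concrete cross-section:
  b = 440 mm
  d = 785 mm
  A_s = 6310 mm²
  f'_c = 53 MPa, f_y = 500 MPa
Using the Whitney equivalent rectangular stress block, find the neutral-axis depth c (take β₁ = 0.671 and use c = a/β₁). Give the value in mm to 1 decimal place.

c ≈ 237.2 mm

T = A_s f_y = 6310 × 500 = 3155000 N = 3155 kN.
Setting C = 0.85 f'_c a b equal to T: a = 3155000/(0.85 × 53 × 440) = 159.167 mm.
With β₁ = 0.671, c = a/β₁ = 159.167/0.671 = 237.2 mm.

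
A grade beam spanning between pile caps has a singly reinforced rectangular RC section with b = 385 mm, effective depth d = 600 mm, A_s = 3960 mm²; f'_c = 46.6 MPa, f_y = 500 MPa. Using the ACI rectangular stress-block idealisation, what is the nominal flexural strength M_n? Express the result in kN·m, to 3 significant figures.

M_n ≈ 1060 kN·m

T = A_s f_y = 3960 × 500 = 1980000 N = 1980 kN.
From C = T: a = T/(0.85 f'_c b) = 1980000/(0.85 × 46.6 × 385) = 129.84 mm.
M_n = T(d − a/2) = 1980 kN × (600 − 64.92) mm = 1059.46 kN·m.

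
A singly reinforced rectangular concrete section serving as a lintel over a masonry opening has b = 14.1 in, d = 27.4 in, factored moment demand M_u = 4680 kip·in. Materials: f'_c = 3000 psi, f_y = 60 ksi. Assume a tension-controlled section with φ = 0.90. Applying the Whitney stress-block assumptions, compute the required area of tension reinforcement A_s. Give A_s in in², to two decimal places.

M_n = M_u/φ = 4680/0.90 = 5200 kip·in.
From M_n = 0.85 f'_c a b (d − a/2):
a = d − √(d² − 2M_n/(0.85 f'_c b)) = 27.4 − √(27.4² − 2 × 5200/(0.85 × 3 × 14.1)) = 5.917 in.
A_s = 0.85 f'_c a b / f_y = 0.85 × 3 × 5.917 × 14.1 / 60 = 3.546 in².

A_s ≈ 3.55 in²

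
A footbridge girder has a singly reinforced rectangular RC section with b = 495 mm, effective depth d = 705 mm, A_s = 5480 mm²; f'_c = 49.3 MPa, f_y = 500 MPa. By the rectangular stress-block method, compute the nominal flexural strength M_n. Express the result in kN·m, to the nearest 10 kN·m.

T = A_s f_y = 5480 × 500 = 2740000 N = 2740 kN.
From C = T: a = T/(0.85 f'_c b) = 2740000/(0.85 × 49.3 × 495) = 132.09 mm.
M_n = T(d − a/2) = 2740 kN × (705 − 66.045) mm = 1750.74 kN·m.

M_n ≈ 1750 kN·m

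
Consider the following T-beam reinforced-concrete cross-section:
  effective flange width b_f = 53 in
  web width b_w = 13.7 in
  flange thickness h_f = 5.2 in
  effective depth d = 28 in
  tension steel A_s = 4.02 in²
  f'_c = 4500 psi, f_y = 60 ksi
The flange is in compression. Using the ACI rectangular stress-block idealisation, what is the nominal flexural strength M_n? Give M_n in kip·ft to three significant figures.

Tension: T = A_s f_y = 4.02 × 60 = 241.2 kips.
Try a within the flange: a = T/(0.85 f'_c b_f) = 241.2/(0.85 × 4.5 × 53) = 1.190 in.
Since a = 1.190 ≤ h_f = 5.2 in, the stress block lies entirely in the flange; analyse as a rectangular beam of width b_f.
M_n = T(d − a/2) = 241.2 × (28 − 0.595) = 6610.1 kip·in.
M_n = 6610.1/12 = 550.84 kip·ft.

M_n ≈ 551 kip·ft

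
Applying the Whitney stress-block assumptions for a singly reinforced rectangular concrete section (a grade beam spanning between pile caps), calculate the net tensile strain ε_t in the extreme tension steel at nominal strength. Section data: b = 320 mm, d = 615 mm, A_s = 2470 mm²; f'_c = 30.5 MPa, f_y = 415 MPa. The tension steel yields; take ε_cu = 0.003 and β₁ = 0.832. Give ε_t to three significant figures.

a = A_s f_y/(0.85 f'_c b) = 123.56 mm.
β₁ = 0.832, so c = a/β₁ = 123.56/0.832 = 148.51 mm.
From the linear strain diagram with ε_cu = 0.003: ε_t = 0.003 (d − c)/c = 0.003 × (615 − 148.51)/148.51 = 0.00942.
Since ε_t ≥ 0.005, the section is tension-controlled.

ε_t ≈ 0.00942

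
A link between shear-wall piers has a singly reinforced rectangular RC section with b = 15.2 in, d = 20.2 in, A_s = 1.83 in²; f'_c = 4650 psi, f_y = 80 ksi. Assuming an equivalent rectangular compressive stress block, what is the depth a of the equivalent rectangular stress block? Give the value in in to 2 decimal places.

a ≈ 2.44 in

T = A_s f_y = 1.83 × 80 = 146.4 kips.
a = T/(0.85 f'_c b) = 146.4/(0.85 × 4.65 × 15.2) = 2.44 in.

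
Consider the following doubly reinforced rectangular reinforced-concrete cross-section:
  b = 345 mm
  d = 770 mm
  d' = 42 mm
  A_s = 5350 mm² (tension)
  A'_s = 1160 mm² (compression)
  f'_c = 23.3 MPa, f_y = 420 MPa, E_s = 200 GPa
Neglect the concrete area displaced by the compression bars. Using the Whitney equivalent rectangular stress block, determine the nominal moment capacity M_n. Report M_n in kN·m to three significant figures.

M_n ≈ 1480 kN·m

Assume both tension and compression steel yield.
Net tension couple steel: A_s − A'_s = 4190 mm².
a = (A_s − A'_s) f_y / (0.85 f'_c b) = 1759800/(0.85 × 23.3 × 345) = 257.55 mm.
c = a/β₁ = 257.55/0.85 = 303.00 mm; ε'_s = 0.003(c − d')/c = 0.0026 ≥ f_y/E_s = 0.0021, so compression steel does yield.
M_n = (A_s − A'_s) f_y (d − a/2) + A'_s f_y (d − d') = [1759800 × (770 − 128.775) + 487200 × (770 − 42)] × 10⁻⁶ = 1128.43 + 354.68 = 1483.11 kN·m.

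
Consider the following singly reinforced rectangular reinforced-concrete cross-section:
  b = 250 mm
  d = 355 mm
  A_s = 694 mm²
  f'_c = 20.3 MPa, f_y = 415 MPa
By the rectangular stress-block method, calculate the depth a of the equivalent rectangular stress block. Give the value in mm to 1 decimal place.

T = A_s f_y = 694 × 415 = 288010 N = 288.01 kN.
Setting C = 0.85 f'_c a b equal to T: a = 288010/(0.85 × 20.3 × 250) = 66.8 mm.

a ≈ 66.8 mm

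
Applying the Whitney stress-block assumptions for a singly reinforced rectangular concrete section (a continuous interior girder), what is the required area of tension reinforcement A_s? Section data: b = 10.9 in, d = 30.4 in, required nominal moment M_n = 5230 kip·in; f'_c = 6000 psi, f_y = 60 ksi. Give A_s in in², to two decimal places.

From M_n = 0.85 f'_c a b (d − a/2):
a = d − √(d² − 2M_n/(0.85 f'_c b)) = 30.4 − √(30.4² − 2 × 5230/(0.85 × 6 × 10.9)) = 3.271 in.
A_s = 0.85 f'_c a b / f_y = 0.85 × 6 × 3.271 × 10.9 / 60 = 3.031 in².

A_s ≈ 3.03 in²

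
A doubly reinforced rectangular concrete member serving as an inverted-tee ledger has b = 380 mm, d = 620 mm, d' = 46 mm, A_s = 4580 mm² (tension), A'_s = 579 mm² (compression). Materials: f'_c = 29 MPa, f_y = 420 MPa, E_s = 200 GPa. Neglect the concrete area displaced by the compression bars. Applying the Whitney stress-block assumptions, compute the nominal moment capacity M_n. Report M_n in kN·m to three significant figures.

M_n ≈ 1030 kN·m

Assume both tension and compression steel yield.
Net tension couple steel: A_s − A'_s = 4001 mm².
a = (A_s − A'_s) f_y / (0.85 f'_c b) = 1680420/(0.85 × 29 × 380) = 179.40 mm.
c = a/β₁ = 179.40/0.843 = 212.81 mm; ε'_s = 0.003(c − d')/c = 0.0024 ≥ f_y/E_s = 0.0021, so compression steel does yield.
M_n = (A_s − A'_s) f_y (d − a/2) + A'_s f_y (d − d') = [1680420 × (620 − 89.7) + 243180 × (620 − 46)] × 10⁻⁶ = 891.13 + 139.59 = 1030.72 kN·m.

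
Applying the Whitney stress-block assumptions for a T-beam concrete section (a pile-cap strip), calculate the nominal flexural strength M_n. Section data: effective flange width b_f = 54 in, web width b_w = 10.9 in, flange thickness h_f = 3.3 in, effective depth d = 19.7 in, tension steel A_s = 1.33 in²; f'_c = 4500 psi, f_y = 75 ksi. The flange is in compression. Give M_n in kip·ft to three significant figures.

M_n ≈ 162 kip·ft

Tension: T = A_s f_y = 1.33 × 75 = 99.75 kips.
Try a within the flange: a = T/(0.85 f'_c b_f) = 99.75/(0.85 × 4.5 × 54) = 0.483 in.
Since a = 0.483 ≤ h_f = 3.3 in, the stress block lies entirely in the flange; analyse as a rectangular beam of width b_f.
M_n = T(d − a/2) = 99.75 × (19.7 − 0.2415) = 1941.0 kip·in.
M_n = 1941.0/12 = 161.75 kip·ft.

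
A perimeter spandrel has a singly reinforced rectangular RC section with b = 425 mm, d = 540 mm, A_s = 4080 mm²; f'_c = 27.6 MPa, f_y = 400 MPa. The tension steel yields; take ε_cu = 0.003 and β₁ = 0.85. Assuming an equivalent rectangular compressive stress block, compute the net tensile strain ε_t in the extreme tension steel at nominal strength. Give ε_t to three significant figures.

ε_t ≈ 0.00541

a = A_s f_y/(0.85 f'_c b) = 163.68 mm.
β₁ = 0.85, so c = a/β₁ = 163.68/0.85 = 192.56 mm.
From the linear strain diagram with ε_cu = 0.003: ε_t = 0.003 (d − c)/c = 0.003 × (540 − 192.56)/192.56 = 0.00541.
Since ε_t ≥ 0.005, the section is tension-controlled.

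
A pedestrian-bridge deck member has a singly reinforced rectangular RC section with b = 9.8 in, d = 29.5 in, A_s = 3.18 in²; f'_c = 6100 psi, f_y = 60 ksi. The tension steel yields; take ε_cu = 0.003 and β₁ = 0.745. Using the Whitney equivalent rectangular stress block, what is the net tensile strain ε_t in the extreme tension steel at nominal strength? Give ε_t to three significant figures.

ε_t ≈ 0.0146

a = A_s f_y/(0.85 f'_c b) = 3.755 in.
β₁ = 0.745, so c = a/β₁ = 3.755/0.745 = 5.040 in.
From the linear strain diagram with ε_cu = 0.003: ε_t = 0.003 (d − c)/c = 0.003 × (29.5 − 5.040)/5.040 = 0.0146.
Since ε_t ≥ 0.005, the section is tension-controlled.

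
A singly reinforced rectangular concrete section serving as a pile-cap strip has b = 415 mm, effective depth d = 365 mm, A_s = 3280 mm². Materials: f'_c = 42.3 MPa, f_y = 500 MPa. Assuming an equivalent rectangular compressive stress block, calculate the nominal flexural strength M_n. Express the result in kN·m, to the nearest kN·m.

M_n ≈ 508 kN·m

T = A_s f_y = 3280 × 500 = 1640000 N = 1640 kN.
From C = T: a = T/(0.85 f'_c b) = 1640000/(0.85 × 42.3 × 415) = 109.91 mm.
M_n = T(d − a/2) = 1640 kN × (365 − 54.955) mm = 508.47 kN·m.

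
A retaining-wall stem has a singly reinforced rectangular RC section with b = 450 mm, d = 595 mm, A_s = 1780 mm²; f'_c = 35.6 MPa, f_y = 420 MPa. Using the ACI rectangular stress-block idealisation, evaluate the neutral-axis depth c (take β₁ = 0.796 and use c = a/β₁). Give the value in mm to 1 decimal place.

c ≈ 69.0 mm

T = A_s f_y = 1780 × 420 = 747600 N = 747.6 kN.
Setting C = 0.85 f'_c a b equal to T: a = 747600/(0.85 × 35.6 × 450) = 54.902 mm.
With β₁ = 0.796, c = a/β₁ = 54.902/0.796 = 69.0 mm.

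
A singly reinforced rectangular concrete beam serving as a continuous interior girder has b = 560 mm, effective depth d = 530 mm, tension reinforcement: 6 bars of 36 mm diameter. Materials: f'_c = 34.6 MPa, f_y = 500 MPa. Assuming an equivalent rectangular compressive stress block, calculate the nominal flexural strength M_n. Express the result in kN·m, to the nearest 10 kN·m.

A_s = 6 × 1018 = 6108 mm².
T = A_s f_y = 6108 × 500 = 3054000 N = 3054 kN.
From C = T: a = T/(0.85 f'_c b) = 3054000/(0.85 × 34.6 × 560) = 185.43 mm.
M_n = T(d − a/2) = 3054 kN × (530 − 92.715) mm = 1335.47 kN·m.

M_n ≈ 1340 kN·m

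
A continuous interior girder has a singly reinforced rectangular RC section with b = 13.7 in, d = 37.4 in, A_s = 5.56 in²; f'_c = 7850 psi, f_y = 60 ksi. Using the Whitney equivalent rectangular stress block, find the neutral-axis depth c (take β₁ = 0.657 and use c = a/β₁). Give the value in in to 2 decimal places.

T = A_s f_y = 5.56 × 60 = 333.6 kips.
a = T/(0.85 f'_c b) = 333.6/(0.85 × 7.85 × 13.7) = 3.6494 in.
With β₁ = 0.657, c = a/β₁ = 3.6494/0.657 = 5.55 in.

c ≈ 5.55 in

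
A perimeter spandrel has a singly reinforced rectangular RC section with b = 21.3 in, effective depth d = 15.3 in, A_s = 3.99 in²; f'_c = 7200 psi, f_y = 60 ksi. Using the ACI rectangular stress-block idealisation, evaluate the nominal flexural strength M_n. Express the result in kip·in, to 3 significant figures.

T = A_s f_y = 3.99 × 60 = 239.4 kips.
a = T/(0.85 f'_c b) = 239.4/(0.85 × 7.2 × 21.3) = 1.837 in.
M_n = T(d − a/2) = 239.4 × (15.3 − 0.9185) = 3442.9 kip·in.

M_n ≈ 3440 kip·in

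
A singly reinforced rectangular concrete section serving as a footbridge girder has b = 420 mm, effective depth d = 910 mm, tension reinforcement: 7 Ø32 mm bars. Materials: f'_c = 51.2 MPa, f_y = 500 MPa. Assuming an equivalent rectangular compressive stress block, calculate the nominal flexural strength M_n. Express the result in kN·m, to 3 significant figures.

A_s = 7 × 804 = 5628 mm².
T = A_s f_y = 5628 × 500 = 2814000 N = 2814 kN.
From C = T: a = T/(0.85 f'_c b) = 2814000/(0.85 × 51.2 × 420) = 153.95 mm.
M_n = T(d − a/2) = 2814 kN × (910 − 76.975) mm = 2344.13 kN·m.

M_n ≈ 2340 kN·m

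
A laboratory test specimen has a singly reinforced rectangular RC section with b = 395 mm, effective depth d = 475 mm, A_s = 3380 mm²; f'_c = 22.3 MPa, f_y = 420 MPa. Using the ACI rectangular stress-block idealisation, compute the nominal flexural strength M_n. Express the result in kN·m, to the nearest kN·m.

T = A_s f_y = 3380 × 420 = 1419600 N = 1419.6 kN.
From C = T: a = T/(0.85 f'_c b) = 1419600/(0.85 × 22.3 × 395) = 189.60 mm.
M_n = T(d − a/2) = 1419.6 kN × (475 − 94.8) mm = 539.73 kN·m.

M_n ≈ 540 kN·m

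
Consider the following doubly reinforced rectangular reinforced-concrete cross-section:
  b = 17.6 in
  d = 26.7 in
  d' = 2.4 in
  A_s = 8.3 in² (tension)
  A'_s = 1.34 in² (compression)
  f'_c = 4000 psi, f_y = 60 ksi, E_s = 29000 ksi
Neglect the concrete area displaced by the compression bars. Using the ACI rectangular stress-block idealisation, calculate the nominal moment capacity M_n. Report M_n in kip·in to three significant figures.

Assume both steels yield.
a = (A_s − A'_s) f_y/(0.85 f'_c b) = (8.3 − 1.34) × 60/(0.85 × 4 × 17.6) = 6.979 in.
c = a/β₁ = 6.979/0.85 = 8.211 in; ε'_s = 0.003(c − d')/c = 0.0021 ≥ ε_y = 0.0021, so the compression steel yields.
M_n = (A_s − A'_s) f_y (d − a/2) + A'_s f_y (d − d') = 417.6 × (26.7 − 3.4895) + 80.4 × (26.7 − 2.4) = 9692.7 + 1953.7 = 11646.4 kip·in.

M_n ≈ 11600 kip·in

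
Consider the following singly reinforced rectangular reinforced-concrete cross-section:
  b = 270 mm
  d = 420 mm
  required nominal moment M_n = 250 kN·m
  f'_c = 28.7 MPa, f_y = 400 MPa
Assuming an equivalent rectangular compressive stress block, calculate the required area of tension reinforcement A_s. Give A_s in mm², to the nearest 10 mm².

With M_n = 0.85 f'_c a b (d − a/2), solve the quadratic for a:
a = d − √(d² − 2M_n/(0.85 f'_c b)) = 420 − √(420² − 2 × 250×10⁶/(0.85 × 28.7 × 270)) = 103.00 mm.
A_s = 0.85 f'_c a b / f_y = 0.85 × 28.7 × 103.00 × 270 / 400 = 1696.1 mm².

A_s ≈ 1700 mm²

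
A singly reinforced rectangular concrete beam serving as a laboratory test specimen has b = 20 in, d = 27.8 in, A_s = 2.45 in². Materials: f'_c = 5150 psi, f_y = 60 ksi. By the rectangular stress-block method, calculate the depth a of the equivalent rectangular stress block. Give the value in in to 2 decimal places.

a ≈ 1.68 in

T = A_s f_y = 2.45 × 60 = 147 kips.
a = T/(0.85 f'_c b) = 147/(0.85 × 5.15 × 20) = 1.68 in.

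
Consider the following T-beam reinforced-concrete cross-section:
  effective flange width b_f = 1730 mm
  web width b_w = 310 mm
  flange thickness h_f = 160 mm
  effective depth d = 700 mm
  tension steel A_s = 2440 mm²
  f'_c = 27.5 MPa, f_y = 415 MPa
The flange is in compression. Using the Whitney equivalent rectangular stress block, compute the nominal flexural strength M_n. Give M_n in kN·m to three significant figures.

Tension: T = A_s f_y = 2440 × 415 = 1012600 N.
Try a within the flange: a = T/(0.85 f'_c b_f) = 1012600/(0.85 × 27.5 × 1730) = 25.04 mm.
Since a = 25.04 ≤ h_f = 160 mm, the stress block lies entirely in the flange; analyse as a rectangular beam of width b_f.
M_n = T(d − a/2) = 1012600 × (700 − 12.52) = 696.14 × 10⁶ N·mm.
M_n = 696.14 kN·m.

M_n ≈ 696 kN·m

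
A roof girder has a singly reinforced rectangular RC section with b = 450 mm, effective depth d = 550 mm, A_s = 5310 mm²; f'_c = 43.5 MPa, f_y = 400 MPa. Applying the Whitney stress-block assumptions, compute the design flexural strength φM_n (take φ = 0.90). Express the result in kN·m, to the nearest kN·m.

T = A_s f_y = 5310 × 400 = 2124000 N = 2124 kN.
From C = T: a = T/(0.85 f'_c b) = 2124000/(0.85 × 43.5 × 450) = 127.65 mm.
M_n = T(d − a/2) = 2124 kN × (550 − 63.825) mm = 1032.64 kN·m.
φM_n = 0.90 × 1032.64 = 929.38 kN·m.

φM_n ≈ 929 kN·m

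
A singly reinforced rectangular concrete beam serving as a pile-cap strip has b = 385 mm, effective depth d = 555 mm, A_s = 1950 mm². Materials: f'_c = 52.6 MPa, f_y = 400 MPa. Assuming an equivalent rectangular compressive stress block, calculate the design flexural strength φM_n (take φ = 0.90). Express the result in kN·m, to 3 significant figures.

φM_n ≈ 374 kN·m

T = A_s f_y = 1950 × 400 = 780000 N = 780 kN.
From C = T: a = T/(0.85 f'_c b) = 780000/(0.85 × 52.6 × 385) = 45.31 mm.
M_n = T(d − a/2) = 780 kN × (555 − 22.655) mm = 415.23 kN·m.
φM_n = 0.90 × 415.23 = 373.71 kN·m.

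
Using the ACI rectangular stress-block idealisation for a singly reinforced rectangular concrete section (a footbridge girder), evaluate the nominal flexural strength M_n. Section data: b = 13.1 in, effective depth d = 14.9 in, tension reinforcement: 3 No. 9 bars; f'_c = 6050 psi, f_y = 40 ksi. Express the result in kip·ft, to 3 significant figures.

M_n ≈ 140 kip·ft

A_s = 3 × 1 = 3 in².
T = A_s f_y = 3 × 40 = 120 kips.
a = T/(0.85 f'_c b) = 120/(0.85 × 6.05 × 13.1) = 1.781 in.
M_n = T(d − a/2) = 120 × (14.9 − 0.8905) = 1681.1 kip·in = 1681.1/12 = 140.09 kip·ft.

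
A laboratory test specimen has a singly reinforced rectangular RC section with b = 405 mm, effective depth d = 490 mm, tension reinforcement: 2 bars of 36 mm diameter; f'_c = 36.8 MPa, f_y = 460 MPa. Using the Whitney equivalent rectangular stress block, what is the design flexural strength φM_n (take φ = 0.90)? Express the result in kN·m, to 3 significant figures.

A_s = 2 × 1018 = 2036 mm².
T = A_s f_y = 2036 × 460 = 936560 N = 936.56 kN.
From C = T: a = T/(0.85 f'_c b) = 936560/(0.85 × 36.8 × 405) = 73.93 mm.
M_n = T(d − a/2) = 936.56 kN × (490 − 36.965) mm = 424.29 kN·m.
φM_n = 0.90 × 424.29 = 381.86 kN·m.

φM_n ≈ 382 kN·m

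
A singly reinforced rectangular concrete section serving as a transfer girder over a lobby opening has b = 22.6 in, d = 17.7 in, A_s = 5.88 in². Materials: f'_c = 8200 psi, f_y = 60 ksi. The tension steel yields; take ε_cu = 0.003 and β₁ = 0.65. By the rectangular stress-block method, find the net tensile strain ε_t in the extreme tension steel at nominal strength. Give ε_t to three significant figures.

ε_t ≈ 0.0124

a = A_s f_y/(0.85 f'_c b) = 2.240 in.
β₁ = 0.65, so c = a/β₁ = 2.240/0.65 = 3.446 in.
From the linear strain diagram with ε_cu = 0.003: ε_t = 0.003 (d − c)/c = 0.003 × (17.7 − 3.446)/3.446 = 0.0124.
Since ε_t ≥ 0.005, the section is tension-controlled.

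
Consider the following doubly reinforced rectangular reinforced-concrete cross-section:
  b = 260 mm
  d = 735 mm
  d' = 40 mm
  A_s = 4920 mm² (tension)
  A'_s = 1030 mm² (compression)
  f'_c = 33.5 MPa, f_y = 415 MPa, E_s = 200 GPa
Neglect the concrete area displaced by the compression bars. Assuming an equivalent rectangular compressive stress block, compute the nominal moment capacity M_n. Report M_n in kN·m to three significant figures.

M_n ≈ 1310 kN·m

Assume both tension and compression steel yield.
Net tension couple steel: A_s − A'_s = 3890 mm².
a = (A_s − A'_s) f_y / (0.85 f'_c b) = 1614350/(0.85 × 33.5 × 260) = 218.05 mm.
c = a/β₁ = 218.05/0.811 = 268.87 mm; ε'_s = 0.003(c − d')/c = 0.0026 ≥ f_y/E_s = 0.0021, so compression steel does yield.
M_n = (A_s − A'_s) f_y (d − a/2) + A'_s f_y (d − d') = [1614350 × (735 − 109.025) + 427450 × (735 − 40)] × 10⁻⁶ = 1010.54 + 297.08 = 1307.62 kN·m.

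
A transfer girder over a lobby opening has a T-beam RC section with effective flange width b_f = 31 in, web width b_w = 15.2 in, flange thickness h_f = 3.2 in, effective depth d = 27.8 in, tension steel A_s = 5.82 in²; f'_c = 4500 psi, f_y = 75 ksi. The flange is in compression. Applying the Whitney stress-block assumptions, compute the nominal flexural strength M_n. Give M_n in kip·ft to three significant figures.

M_n ≈ 943 kip·ft

Tension: T = A_s f_y = 5.82 × 75 = 436.5 kips.
Try a within the flange: a = T/(0.85 f'_c b_f) = 436.5/(0.85 × 4.5 × 31) = 3.681 in.
a = 3.681 > h_f = 3.2 in: the block extends into the web. Split into flange-overhang and web parts.
C_f = 0.85 f'_c (b_f − b_w) h_f = 0.85 × 4.5 × (31 − 15.2) × 3.2 = 193.4 kips.
Remaining web compression depth: a_w = (T − C_f)/(0.85 f'_c b_w) = (436.5 − 193.4)/(0.85 × 4.5 × 15.2) = 4.181 in.
M_n = C_f(d − h_f/2) + (T − C_f)(d − a_w/2) = 193.4 × (27.8 − 1.6) + 243.1 × (27.8 − 2.0905) = 5067.1 + 6250.0 = 11317.1 kip·in.
M_n = 11317.1/12 = 943.09 kip·ft.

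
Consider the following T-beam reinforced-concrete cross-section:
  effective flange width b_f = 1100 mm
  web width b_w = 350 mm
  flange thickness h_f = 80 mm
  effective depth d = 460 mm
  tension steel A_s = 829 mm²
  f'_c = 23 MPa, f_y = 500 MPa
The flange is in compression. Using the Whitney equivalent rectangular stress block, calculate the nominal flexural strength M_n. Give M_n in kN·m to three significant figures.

Tension: T = A_s f_y = 829 × 500 = 414500 N.
Try a within the flange: a = T/(0.85 f'_c b_f) = 414500/(0.85 × 23 × 1100) = 19.27 mm.
Since a = 19.27 ≤ h_f = 80 mm, the stress block lies entirely in the flange; analyse as a rectangular beam of width b_f.
M_n = T(d − a/2) = 414500 × (460 − 9.635) = 186.68 × 10⁶ N·mm.
M_n = 186.68 kN·m.

M_n ≈ 187 kN·m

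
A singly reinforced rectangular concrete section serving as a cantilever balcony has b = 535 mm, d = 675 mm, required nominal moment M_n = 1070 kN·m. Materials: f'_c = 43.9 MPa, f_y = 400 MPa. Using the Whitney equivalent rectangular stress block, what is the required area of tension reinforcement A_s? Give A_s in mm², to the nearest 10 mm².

A_s ≈ 4230 mm²

With M_n = 0.85 f'_c a b (d − a/2), solve the quadratic for a:
a = d − √(d² − 2M_n/(0.85 f'_c b)) = 675 − √(675² − 2 × 1070×10⁶/(0.85 × 43.9 × 535)) = 84.72 mm.
A_s = 0.85 f'_c a b / f_y = 0.85 × 43.9 × 84.72 × 535 / 400 = 4228.3 mm².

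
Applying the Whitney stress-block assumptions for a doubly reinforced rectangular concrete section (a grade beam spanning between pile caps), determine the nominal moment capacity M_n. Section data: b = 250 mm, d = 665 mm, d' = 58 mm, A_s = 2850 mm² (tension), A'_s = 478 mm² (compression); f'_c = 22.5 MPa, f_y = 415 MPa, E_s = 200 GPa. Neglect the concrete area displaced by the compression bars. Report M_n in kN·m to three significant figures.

M_n ≈ 674 kN·m

Assume both tension and compression steel yield.
Net tension couple steel: A_s − A'_s = 2372 mm².
a = (A_s − A'_s) f_y / (0.85 f'_c b) = 984380/(0.85 × 22.5 × 250) = 205.88 mm.
c = a/β₁ = 205.88/0.85 = 242.21 mm; ε'_s = 0.003(c − d')/c = 0.0023 ≥ f_y/E_s = 0.0021, so compression steel does yield.
M_n = (A_s − A'_s) f_y (d − a/2) + A'_s f_y (d − d') = [984380 × (665 − 102.94) + 198370 × (665 − 58)] × 10⁻⁶ = 553.28 + 120.41 = 673.69 kN·m.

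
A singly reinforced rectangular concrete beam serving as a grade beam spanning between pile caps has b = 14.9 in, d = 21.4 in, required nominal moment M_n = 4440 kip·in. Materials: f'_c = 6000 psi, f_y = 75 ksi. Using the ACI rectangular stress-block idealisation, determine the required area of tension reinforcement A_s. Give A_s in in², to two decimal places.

A_s ≈ 2.97 in²

From M_n = 0.85 f'_c a b (d − a/2):
a = d − √(d² − 2M_n/(0.85 f'_c b)) = 21.4 − √(21.4² − 2 × 4440/(0.85 × 6 × 14.9)) = 2.931 in.
A_s = 0.85 f'_c a b / f_y = 0.85 × 6 × 2.931 × 14.9 / 75 = 2.970 in².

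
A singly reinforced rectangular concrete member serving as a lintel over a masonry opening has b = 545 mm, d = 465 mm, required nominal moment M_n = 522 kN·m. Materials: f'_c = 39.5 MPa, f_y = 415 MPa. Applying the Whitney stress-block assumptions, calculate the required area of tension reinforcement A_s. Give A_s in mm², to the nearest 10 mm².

A_s ≈ 2910 mm²

With M_n = 0.85 f'_c a b (d − a/2), solve the quadratic for a:
a = d − √(d² − 2M_n/(0.85 f'_c b)) = 465 − √(465² − 2 × 522×10⁶/(0.85 × 39.5 × 545)) = 66.04 mm.
A_s = 0.85 f'_c a b / f_y = 0.85 × 39.5 × 66.04 × 545 / 415 = 2911.9 mm².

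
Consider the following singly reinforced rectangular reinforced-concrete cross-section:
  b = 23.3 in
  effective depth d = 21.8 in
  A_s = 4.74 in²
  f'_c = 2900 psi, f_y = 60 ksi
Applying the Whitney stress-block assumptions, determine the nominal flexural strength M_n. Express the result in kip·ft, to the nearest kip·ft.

M_n ≈ 458 kip·ft

T = A_s f_y = 4.74 × 60 = 284.4 kips.
a = T/(0.85 f'_c b) = 284.4/(0.85 × 2.9 × 23.3) = 4.952 in.
M_n = T(d − a/2) = 284.4 × (21.8 − 2.476) = 5495.7 kip·in = 5495.7/12 = 457.98 kip·ft.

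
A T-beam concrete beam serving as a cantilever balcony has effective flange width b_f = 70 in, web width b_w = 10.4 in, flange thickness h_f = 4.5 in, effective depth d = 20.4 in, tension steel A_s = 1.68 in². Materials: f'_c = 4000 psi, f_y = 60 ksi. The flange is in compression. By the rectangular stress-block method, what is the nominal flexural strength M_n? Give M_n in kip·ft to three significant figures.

Tension: T = A_s f_y = 1.68 × 60 = 100.8 kips.
Try a within the flange: a = T/(0.85 f'_c b_f) = 100.8/(0.85 × 4 × 70) = 0.424 in.
Since a = 0.424 ≤ h_f = 4.5 in, the stress block lies entirely in the flange; analyse as a rectangular beam of width b_f.
M_n = T(d − a/2) = 100.8 × (20.4 − 0.212) = 2035.0 kip·in.
M_n = 2035.0/12 = 169.58 kip·ft.

M_n ≈ 170 kip·ft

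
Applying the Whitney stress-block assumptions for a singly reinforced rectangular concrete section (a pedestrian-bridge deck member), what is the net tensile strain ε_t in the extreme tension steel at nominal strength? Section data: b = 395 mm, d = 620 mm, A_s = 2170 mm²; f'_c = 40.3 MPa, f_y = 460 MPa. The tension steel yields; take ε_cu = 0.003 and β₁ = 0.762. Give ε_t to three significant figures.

ε_t ≈ 0.0162

a = A_s f_y/(0.85 f'_c b) = 73.77 mm.
β₁ = 0.762, so c = a/β₁ = 73.77/0.762 = 96.81 mm.
From the linear strain diagram with ε_cu = 0.003: ε_t = 0.003 (d − c)/c = 0.003 × (620 − 96.81)/96.81 = 0.0162.
Since ε_t ≥ 0.005, the section is tension-controlled.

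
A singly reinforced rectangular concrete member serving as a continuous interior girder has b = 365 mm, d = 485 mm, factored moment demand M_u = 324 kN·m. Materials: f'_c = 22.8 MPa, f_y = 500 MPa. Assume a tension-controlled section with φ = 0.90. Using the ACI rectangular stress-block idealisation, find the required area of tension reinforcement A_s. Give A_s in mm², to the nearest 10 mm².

M_n = M_u/φ = 324/0.90 = 360 kN·m.
With M_n = 0.85 f'_c a b (d − a/2), solve the quadratic for a:
a = d − √(d² − 2M_n/(0.85 f'_c b)) = 485 − √(485² − 2 × 360×10⁶/(0.85 × 22.8 × 365)) = 119.71 mm.
A_s = 0.85 f'_c a b / f_y = 0.85 × 22.8 × 119.71 × 365 / 500 = 1693.6 mm².

A_s ≈ 1690 mm²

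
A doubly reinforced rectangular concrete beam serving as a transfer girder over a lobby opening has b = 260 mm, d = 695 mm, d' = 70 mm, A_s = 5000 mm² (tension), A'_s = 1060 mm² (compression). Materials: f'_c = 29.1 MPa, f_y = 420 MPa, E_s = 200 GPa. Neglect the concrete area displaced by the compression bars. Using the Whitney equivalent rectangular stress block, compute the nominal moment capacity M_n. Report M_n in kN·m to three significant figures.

Assume both tension and compression steel yield.
Net tension couple steel: A_s − A'_s = 3940 mm².
a = (A_s − A'_s) f_y / (0.85 f'_c b) = 1654800/(0.85 × 29.1 × 260) = 257.31 mm.
c = a/β₁ = 257.31/0.842 = 305.59 mm; ε'_s = 0.003(c − d')/c = 0.0023 ≥ f_y/E_s = 0.0021, so compression steel does yield.
M_n = (A_s − A'_s) f_y (d − a/2) + A'_s f_y (d − d') = [1654800 × (695 − 128.655) + 445200 × (695 − 70)] × 10⁻⁶ = 937.19 + 278.25 = 1215.44 kN·m.

M_n ≈ 1220 kN·m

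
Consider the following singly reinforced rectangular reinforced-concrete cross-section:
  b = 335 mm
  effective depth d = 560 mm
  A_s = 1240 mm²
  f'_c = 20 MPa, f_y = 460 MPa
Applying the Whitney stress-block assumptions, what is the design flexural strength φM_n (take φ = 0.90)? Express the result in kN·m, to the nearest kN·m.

φM_n ≈ 262 kN·m

T = A_s f_y = 1240 × 460 = 570400 N = 570.4 kN.
From C = T: a = T/(0.85 f'_c b) = 570400/(0.85 × 20 × 335) = 100.16 mm.
M_n = T(d − a/2) = 570.4 kN × (560 − 50.08) mm = 290.86 kN·m.
φM_n = 0.90 × 290.86 = 261.77 kN·m.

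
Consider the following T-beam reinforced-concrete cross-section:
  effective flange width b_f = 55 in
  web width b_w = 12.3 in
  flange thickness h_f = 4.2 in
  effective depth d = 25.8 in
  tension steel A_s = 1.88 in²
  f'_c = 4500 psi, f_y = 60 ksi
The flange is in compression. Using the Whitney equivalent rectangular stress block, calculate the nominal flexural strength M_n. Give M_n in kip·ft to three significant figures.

M_n ≈ 240 kip·ft

Tension: T = A_s f_y = 1.88 × 60 = 112.8 kips.
Try a within the flange: a = T/(0.85 f'_c b_f) = 112.8/(0.85 × 4.5 × 55) = 0.536 in.
Since a = 0.536 ≤ h_f = 4.2 in, the stress block lies entirely in the flange; analyse as a rectangular beam of width b_f.
M_n = T(d − a/2) = 112.8 × (25.8 − 0.268) = 2880.0 kip·in.
M_n = 2880.0/12 = 240.00 kip·ft.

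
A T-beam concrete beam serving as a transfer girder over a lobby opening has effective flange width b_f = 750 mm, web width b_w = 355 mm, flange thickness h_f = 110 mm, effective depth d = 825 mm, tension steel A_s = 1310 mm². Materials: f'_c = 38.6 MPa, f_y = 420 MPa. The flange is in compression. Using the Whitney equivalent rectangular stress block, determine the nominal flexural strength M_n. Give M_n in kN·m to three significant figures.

Tension: T = A_s f_y = 1310 × 420 = 550200 N.
Try a within the flange: a = T/(0.85 f'_c b_f) = 550200/(0.85 × 38.6 × 750) = 22.36 mm.
Since a = 22.36 ≤ h_f = 110 mm, the stress block lies entirely in the flange; analyse as a rectangular beam of width b_f.
M_n = T(d − a/2) = 550200 × (825 − 11.18) = 447.76 × 10⁶ N·mm.
M_n = 447.76 kN·m.

M_n ≈ 448 kN·m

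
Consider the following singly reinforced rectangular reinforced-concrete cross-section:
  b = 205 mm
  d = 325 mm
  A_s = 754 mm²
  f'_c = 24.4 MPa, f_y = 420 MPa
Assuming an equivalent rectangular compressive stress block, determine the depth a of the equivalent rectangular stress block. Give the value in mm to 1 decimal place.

T = A_s f_y = 754 × 420 = 316680 N = 316.68 kN.
Setting C = 0.85 f'_c a b equal to T: a = 316680/(0.85 × 24.4 × 205) = 74.5 mm.

a ≈ 74.5 mm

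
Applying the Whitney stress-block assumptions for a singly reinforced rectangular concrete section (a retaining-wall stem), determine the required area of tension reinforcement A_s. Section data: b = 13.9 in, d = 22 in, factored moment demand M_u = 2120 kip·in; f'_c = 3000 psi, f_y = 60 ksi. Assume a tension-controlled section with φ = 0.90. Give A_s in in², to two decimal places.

A_s ≈ 1.93 in²

M_n = M_u/φ = 2120/0.90 = 2355.56 kip·in.
From M_n = 0.85 f'_c a b (d − a/2):
a = d − √(d² − 2M_n/(0.85 f'_c b)) = 22 − √(22² − 2 × 2355.56/(0.85 × 3 × 13.9)) = 3.263 in.
A_s = 0.85 f'_c a b / f_y = 0.85 × 3 × 3.263 × 13.9 / 60 = 1.928 in².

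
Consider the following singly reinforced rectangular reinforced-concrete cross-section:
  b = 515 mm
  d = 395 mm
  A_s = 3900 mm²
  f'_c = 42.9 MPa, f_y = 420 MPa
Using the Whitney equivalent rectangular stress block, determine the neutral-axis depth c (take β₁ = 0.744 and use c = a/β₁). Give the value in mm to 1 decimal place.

c ≈ 117.2 mm

T = A_s f_y = 3900 × 420 = 1638000 N = 1638 kN.
Setting C = 0.85 f'_c a b equal to T: a = 1638000/(0.85 × 42.9 × 515) = 87.223 mm.
With β₁ = 0.744, c = a/β₁ = 87.223/0.744 = 117.2 mm.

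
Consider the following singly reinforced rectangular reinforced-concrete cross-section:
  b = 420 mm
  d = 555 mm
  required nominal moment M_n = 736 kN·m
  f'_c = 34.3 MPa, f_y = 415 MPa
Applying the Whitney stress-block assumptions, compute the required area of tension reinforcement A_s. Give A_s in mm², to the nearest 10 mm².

With M_n = 0.85 f'_c a b (d − a/2), solve the quadratic for a:
a = d − √(d² − 2M_n/(0.85 f'_c b)) = 555 − √(555² − 2 × 736×10⁶/(0.85 × 34.3 × 420)) = 121.63 mm.
A_s = 0.85 f'_c a b / f_y = 0.85 × 34.3 × 121.63 × 420 / 415 = 3588.8 mm².

A_s ≈ 3590 mm²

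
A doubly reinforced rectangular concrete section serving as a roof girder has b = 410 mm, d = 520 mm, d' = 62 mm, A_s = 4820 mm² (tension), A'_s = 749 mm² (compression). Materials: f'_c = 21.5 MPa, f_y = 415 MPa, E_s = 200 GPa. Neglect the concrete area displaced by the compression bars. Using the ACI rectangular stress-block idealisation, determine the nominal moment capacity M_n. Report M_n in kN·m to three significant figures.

Assume both tension and compression steel yield.
Net tension couple steel: A_s − A'_s = 4071 mm².
a = (A_s − A'_s) f_y / (0.85 f'_c b) = 1689465/(0.85 × 21.5 × 410) = 225.48 mm.
c = a/β₁ = 225.48/0.85 = 265.27 mm; ε'_s = 0.003(c − d')/c = 0.0023 ≥ f_y/E_s = 0.0021, so compression steel does yield.
M_n = (A_s − A'_s) f_y (d − a/2) + A'_s f_y (d − d') = [1689465 × (520 − 112.74) + 310835 × (520 − 62)] × 10⁻⁶ = 688.05 + 142.36 = 830.41 kN·m.

M_n ≈ 830 kN·m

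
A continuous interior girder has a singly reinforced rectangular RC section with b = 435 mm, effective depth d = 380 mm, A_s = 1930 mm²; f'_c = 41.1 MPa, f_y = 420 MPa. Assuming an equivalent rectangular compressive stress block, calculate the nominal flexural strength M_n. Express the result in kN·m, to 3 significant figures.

M_n ≈ 286 kN·m

T = A_s f_y = 1930 × 420 = 810600 N = 810.6 kN.
From C = T: a = T/(0.85 f'_c b) = 810600/(0.85 × 41.1 × 435) = 53.34 mm.
M_n = T(d − a/2) = 810.6 kN × (380 − 26.67) mm = 286.41 kN·m.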